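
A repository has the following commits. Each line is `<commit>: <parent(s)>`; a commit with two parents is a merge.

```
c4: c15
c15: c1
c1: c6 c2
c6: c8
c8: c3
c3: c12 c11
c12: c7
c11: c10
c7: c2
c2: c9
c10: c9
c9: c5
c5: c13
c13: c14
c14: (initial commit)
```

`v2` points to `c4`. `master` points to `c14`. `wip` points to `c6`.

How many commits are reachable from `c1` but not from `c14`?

12

Reachable from c1: {c1, c10, c11, c12, c13, c14, c2, c3, c5, c6, c7, c8, c9}.
Reachable from c14: {c14}.
In c1's history but not c14's: {c1, c10, c11, c12, c13, c2, c3, c5, c6, c7, c8, c9} — 12 commits.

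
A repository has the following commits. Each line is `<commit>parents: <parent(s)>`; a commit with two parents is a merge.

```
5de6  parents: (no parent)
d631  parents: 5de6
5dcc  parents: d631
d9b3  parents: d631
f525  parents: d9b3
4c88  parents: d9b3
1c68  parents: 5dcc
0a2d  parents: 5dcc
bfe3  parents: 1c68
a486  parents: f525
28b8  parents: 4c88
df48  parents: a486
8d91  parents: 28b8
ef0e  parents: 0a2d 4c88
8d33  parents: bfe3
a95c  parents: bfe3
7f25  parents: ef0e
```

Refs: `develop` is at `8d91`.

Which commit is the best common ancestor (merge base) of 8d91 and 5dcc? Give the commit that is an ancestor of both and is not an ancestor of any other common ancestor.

Ancestors of 8d91: {28b8, 4c88, 5de6, 8d91, d631, d9b3}.
Ancestors of 5dcc: {5dcc, 5de6, d631}.
Common ancestors: {5de6, d631}.
Among these, d631 is not an ancestor of any other common ancestor — it is the merge base.

d631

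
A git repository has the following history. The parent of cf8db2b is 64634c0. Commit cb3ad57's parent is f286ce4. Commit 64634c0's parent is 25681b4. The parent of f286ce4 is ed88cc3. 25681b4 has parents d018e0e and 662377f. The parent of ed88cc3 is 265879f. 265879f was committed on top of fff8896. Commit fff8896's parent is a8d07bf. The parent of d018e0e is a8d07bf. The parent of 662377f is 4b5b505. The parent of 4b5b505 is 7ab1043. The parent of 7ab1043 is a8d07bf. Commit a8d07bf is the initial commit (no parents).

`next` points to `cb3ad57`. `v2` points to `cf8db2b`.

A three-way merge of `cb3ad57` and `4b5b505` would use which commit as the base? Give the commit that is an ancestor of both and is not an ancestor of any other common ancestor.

Ancestors of cb3ad57: {265879f, a8d07bf, cb3ad57, ed88cc3, f286ce4, fff8896}.
Ancestors of 4b5b505: {4b5b505, 7ab1043, a8d07bf}.
Common ancestors: {a8d07bf}.
The only common ancestor is a8d07bf, so it is the merge base.

a8d07bf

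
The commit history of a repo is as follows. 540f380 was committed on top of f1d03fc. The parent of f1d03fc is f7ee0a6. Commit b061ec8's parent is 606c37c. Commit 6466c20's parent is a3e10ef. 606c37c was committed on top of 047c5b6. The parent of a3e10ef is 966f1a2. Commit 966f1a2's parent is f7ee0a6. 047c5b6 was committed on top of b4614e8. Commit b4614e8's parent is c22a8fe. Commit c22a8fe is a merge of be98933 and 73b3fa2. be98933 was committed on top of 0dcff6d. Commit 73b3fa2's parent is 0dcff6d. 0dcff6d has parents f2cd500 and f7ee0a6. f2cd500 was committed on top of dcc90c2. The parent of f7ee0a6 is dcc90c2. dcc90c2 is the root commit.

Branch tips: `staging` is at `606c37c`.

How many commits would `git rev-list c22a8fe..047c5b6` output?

2

Reachable from 047c5b6: {047c5b6, 0dcff6d, 73b3fa2, b4614e8, be98933, c22a8fe, dcc90c2, f2cd500, f7ee0a6}.
Reachable from c22a8fe: {0dcff6d, 73b3fa2, be98933, c22a8fe, dcc90c2, f2cd500, f7ee0a6}.
In 047c5b6's history but not c22a8fe's: {047c5b6, b4614e8} — 2 commits.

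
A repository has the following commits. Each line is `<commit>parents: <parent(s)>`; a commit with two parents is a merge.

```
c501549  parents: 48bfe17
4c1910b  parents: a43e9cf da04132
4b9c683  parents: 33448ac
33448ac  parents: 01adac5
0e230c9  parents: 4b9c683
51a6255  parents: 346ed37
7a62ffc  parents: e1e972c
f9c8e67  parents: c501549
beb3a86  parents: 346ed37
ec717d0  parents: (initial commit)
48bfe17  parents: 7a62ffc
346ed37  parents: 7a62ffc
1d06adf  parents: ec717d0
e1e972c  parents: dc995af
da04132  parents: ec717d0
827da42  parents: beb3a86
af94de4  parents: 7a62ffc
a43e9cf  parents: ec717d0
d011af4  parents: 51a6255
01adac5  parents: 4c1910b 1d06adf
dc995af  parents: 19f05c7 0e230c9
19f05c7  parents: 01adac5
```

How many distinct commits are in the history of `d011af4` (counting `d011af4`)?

Walking parent pointers from d011af4: reachable set = {01adac5, 0e230c9, 19f05c7, 1d06adf, 33448ac, 346ed37, 4b9c683, 4c1910b, 51a6255, 7a62ffc, a43e9cf, d011af4, da04132, dc995af, e1e972c, ec717d0}.
That is 16 commits.

16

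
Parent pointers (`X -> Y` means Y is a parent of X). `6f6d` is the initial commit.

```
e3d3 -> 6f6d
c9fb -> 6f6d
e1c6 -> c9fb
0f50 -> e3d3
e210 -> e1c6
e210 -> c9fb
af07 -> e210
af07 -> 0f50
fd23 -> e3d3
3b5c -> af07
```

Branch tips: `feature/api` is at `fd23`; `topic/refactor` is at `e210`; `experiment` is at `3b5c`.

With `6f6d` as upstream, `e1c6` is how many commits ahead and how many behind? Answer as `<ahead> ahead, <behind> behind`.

Reachable from e1c6: {6f6d, c9fb, e1c6}.
Reachable from 6f6d: {6f6d}.
Only in e1c6's history (ahead): {c9fb, e1c6} — 2.
Only in 6f6d's history (behind): {} — 0.

2 ahead, 0 behind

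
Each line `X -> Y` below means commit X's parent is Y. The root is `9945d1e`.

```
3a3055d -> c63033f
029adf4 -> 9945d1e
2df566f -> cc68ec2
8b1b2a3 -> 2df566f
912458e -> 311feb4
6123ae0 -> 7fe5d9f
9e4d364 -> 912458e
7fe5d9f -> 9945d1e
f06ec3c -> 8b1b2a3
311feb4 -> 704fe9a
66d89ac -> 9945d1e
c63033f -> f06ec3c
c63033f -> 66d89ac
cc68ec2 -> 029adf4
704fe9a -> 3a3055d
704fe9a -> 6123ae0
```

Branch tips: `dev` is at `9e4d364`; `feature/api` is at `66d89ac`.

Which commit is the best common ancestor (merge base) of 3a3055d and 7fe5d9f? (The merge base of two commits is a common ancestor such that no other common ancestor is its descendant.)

Ancestors of 3a3055d: {029adf4, 2df566f, 3a3055d, 66d89ac, 8b1b2a3, 9945d1e, c63033f, cc68ec2, f06ec3c}.
Ancestors of 7fe5d9f: {7fe5d9f, 9945d1e}.
Common ancestors: {9945d1e}.
The only common ancestor is 9945d1e, so it is the merge base.

9945d1e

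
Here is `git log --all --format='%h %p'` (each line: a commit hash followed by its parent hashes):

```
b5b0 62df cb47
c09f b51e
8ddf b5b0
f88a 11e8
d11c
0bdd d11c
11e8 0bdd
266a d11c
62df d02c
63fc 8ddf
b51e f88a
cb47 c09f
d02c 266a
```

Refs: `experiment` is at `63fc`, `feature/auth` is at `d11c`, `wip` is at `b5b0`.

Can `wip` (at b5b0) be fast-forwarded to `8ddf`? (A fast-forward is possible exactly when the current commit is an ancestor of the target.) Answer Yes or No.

A fast-forward from b5b0 to 8ddf is possible iff b5b0 is an ancestor of 8ddf.
Ancestors of 8ddf: {0bdd, 11e8, 266a, 62df, 8ddf, b51e, b5b0, c09f, cb47, d02c, d11c, f88a}.
b5b0 is among them, so fast-forward is possible.

Yes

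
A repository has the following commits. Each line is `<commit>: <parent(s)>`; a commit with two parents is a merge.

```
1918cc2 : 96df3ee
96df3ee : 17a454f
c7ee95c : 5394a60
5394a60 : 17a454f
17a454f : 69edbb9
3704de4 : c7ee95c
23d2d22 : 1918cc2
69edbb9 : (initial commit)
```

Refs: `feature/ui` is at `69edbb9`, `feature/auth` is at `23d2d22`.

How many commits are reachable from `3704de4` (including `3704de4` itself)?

5

Walking parent pointers from 3704de4: reachable set = {17a454f, 3704de4, 5394a60, 69edbb9, c7ee95c}.
That is 5 commits.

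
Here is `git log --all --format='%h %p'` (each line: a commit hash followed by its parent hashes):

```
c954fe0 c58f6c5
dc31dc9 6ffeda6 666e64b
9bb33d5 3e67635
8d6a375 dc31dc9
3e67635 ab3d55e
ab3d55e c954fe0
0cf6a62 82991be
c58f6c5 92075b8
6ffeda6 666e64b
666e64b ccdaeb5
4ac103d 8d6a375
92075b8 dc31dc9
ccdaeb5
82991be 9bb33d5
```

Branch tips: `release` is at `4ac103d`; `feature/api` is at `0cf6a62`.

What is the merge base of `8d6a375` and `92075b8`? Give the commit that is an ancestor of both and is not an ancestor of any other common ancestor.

Ancestors of 8d6a375: {666e64b, 6ffeda6, 8d6a375, ccdaeb5, dc31dc9}.
Ancestors of 92075b8: {666e64b, 6ffeda6, 92075b8, ccdaeb5, dc31dc9}.
Common ancestors: {666e64b, 6ffeda6, ccdaeb5, dc31dc9}.
Among these, dc31dc9 is not an ancestor of any other common ancestor — it is the merge base.

dc31dc9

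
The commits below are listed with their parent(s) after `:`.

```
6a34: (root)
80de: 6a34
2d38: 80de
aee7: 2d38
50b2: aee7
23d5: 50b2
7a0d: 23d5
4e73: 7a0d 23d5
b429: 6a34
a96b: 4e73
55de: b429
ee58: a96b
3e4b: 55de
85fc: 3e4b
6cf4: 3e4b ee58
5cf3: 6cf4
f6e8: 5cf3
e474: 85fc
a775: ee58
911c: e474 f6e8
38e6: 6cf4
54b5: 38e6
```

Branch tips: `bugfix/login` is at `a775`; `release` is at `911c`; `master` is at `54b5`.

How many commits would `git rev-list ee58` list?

Walking parent pointers from ee58: reachable set = {23d5, 2d38, 4e73, 50b2, 6a34, 7a0d, 80de, a96b, aee7, ee58}.
That is 10 commits.

10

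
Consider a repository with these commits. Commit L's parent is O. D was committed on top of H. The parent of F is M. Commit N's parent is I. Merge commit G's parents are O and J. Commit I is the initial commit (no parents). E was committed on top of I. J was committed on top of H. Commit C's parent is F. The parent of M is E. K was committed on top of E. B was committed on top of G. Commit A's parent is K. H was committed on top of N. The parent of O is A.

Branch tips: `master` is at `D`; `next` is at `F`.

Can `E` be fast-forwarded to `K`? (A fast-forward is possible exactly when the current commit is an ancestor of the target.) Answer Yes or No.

A fast-forward from E to K is possible iff E is an ancestor of K.
Ancestors of K: {E, I, K}.
E is among them, so fast-forward is possible.

Yes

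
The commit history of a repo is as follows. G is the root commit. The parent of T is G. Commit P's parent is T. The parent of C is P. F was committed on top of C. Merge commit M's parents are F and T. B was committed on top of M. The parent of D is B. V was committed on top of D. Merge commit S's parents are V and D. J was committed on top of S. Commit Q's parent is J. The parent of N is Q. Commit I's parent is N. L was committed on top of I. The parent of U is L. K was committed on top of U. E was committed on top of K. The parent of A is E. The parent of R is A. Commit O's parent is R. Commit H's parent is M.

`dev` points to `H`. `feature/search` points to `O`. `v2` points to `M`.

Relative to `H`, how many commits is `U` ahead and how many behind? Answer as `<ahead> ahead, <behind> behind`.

Reachable from U: {B, C, D, F, G, I, J, L, M, N, P, Q, S, T, U, V}.
Reachable from H: {C, F, G, H, M, P, T}.
Only in U's history (ahead): {B, D, I, J, L, N, Q, S, U, V} — 10.
Only in H's history (behind): {H} — 1.

10 ahead, 1 behind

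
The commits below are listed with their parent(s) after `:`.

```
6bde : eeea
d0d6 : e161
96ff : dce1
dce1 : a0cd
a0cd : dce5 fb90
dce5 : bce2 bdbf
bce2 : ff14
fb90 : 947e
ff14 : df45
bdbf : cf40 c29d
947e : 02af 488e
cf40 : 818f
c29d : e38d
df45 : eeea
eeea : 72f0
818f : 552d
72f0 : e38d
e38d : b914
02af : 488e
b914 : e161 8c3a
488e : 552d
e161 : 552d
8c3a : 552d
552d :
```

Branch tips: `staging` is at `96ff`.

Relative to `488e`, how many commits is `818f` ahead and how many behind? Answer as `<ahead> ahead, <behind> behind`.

1 ahead, 1 behind

Reachable from 818f: {552d, 818f}.
Reachable from 488e: {488e, 552d}.
Only in 818f's history (ahead): {818f} — 1.
Only in 488e's history (behind): {488e} — 1.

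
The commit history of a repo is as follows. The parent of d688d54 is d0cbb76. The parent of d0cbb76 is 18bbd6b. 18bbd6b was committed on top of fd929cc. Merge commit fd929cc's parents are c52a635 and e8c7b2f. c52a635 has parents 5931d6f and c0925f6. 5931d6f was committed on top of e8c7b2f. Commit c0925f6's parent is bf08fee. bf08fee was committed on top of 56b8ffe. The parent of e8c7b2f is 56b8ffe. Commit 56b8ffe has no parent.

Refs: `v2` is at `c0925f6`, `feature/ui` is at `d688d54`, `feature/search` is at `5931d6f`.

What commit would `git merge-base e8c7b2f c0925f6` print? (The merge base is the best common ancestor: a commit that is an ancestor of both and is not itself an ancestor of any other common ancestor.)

Ancestors of e8c7b2f: {56b8ffe, e8c7b2f}.
Ancestors of c0925f6: {56b8ffe, bf08fee, c0925f6}.
Common ancestors: {56b8ffe}.
The only common ancestor is 56b8ffe, so it is the merge base.

56b8ffe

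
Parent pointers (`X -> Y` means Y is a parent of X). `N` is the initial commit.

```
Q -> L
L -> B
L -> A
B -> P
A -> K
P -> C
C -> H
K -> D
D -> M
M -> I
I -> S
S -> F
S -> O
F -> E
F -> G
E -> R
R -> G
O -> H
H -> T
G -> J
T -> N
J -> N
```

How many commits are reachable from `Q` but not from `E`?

15

Reachable from Q: {A, B, C, D, E, F, G, H, I, J, K, L, M, N, O, P, Q, R, S, T}.
Reachable from E: {E, G, J, N, R}.
In Q's history but not E's: {A, B, C, D, F, H, I, K, L, M, O, P, Q, S, T} — 15 commits.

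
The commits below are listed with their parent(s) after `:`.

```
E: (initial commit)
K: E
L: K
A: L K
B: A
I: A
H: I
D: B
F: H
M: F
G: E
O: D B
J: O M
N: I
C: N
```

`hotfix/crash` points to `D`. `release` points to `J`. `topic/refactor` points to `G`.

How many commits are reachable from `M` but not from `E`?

7

Reachable from M: {A, E, F, H, I, K, L, M}.
Reachable from E: {E}.
In M's history but not E's: {A, F, H, I, K, L, M} — 7 commits.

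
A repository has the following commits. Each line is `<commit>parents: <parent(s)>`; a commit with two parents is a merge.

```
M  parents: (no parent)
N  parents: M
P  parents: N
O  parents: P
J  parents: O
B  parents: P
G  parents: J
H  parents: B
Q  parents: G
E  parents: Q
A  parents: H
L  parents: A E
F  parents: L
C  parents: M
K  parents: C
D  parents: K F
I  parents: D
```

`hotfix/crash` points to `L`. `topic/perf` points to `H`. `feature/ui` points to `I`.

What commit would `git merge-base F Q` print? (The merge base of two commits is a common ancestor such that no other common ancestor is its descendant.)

Ancestors of F: {A, B, E, F, G, H, J, L, M, N, O, P, Q}.
Ancestors of Q: {G, J, M, N, O, P, Q}.
Common ancestors: {G, J, M, N, O, P, Q}.
Among these, Q is not an ancestor of any other common ancestor — it is the merge base.

Q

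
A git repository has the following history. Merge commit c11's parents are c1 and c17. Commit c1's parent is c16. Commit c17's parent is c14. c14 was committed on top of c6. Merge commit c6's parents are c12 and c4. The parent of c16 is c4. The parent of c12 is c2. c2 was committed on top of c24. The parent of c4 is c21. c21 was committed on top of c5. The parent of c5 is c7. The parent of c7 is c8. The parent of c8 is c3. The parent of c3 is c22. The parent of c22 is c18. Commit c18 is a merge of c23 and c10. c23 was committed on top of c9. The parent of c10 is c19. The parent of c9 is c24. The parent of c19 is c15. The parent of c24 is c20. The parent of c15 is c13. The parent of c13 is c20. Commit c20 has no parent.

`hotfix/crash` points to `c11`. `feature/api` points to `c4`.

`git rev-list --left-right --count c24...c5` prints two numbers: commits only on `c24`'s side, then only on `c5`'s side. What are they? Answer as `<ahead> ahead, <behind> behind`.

Reachable from c24: {c20, c24}.
Reachable from c5: {c10, c13, c15, c18, c19, c20, c22, c23, c24, c3, c5, c7, c8, c9}.
Only in c24's history (ahead): {} — 0.
Only in c5's history (behind): {c10, c13, c15, c18, c19, c22, c23, c3, c5, c7, c8, c9} — 12.

0 ahead, 12 behind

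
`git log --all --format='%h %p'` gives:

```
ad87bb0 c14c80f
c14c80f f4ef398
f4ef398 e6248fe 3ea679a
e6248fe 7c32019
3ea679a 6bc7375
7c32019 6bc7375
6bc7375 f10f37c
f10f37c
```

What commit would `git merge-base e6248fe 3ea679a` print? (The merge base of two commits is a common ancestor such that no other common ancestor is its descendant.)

6bc7375

Ancestors of e6248fe: {6bc7375, 7c32019, e6248fe, f10f37c}.
Ancestors of 3ea679a: {3ea679a, 6bc7375, f10f37c}.
Common ancestors: {6bc7375, f10f37c}.
Among these, 6bc7375 is not an ancestor of any other common ancestor — it is the merge base.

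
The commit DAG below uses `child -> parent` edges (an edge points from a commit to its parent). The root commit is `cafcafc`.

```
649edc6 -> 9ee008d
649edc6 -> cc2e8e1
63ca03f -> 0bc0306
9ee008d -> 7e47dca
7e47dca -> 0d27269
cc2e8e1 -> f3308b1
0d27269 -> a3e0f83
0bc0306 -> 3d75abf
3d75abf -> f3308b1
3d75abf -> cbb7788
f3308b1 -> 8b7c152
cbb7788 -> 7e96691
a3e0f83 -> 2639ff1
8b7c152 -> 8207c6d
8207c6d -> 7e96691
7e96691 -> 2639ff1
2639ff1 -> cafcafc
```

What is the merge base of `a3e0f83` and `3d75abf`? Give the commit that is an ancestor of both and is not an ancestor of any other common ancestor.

2639ff1

Ancestors of a3e0f83: {2639ff1, a3e0f83, cafcafc}.
Ancestors of 3d75abf: {2639ff1, 3d75abf, 7e96691, 8207c6d, 8b7c152, cafcafc, cbb7788, f3308b1}.
Common ancestors: {2639ff1, cafcafc}.
Among these, 2639ff1 is not an ancestor of any other common ancestor — it is the merge base.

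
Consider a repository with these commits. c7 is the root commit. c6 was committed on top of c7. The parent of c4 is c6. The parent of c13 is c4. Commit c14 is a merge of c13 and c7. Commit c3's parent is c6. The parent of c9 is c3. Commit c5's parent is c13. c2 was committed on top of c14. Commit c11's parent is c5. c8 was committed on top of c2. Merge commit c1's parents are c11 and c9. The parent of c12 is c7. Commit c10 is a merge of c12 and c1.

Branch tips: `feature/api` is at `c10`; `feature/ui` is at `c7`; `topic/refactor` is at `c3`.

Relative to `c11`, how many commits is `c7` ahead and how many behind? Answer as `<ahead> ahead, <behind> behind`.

Reachable from c7: {c7}.
Reachable from c11: {c11, c13, c4, c5, c6, c7}.
Only in c7's history (ahead): {} — 0.
Only in c11's history (behind): {c11, c13, c4, c5, c6} — 5.

0 ahead, 5 behind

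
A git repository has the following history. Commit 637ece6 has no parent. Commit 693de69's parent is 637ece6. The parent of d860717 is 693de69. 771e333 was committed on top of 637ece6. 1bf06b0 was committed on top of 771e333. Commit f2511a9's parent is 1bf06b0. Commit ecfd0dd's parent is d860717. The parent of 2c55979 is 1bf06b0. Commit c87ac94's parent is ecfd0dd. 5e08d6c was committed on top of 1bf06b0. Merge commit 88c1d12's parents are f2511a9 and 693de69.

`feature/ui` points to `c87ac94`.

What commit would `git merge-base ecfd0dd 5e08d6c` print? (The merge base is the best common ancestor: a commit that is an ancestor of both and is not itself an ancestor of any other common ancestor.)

637ece6

Ancestors of ecfd0dd: {637ece6, 693de69, d860717, ecfd0dd}.
Ancestors of 5e08d6c: {1bf06b0, 5e08d6c, 637ece6, 771e333}.
Common ancestors: {637ece6}.
The only common ancestor is 637ece6, so it is the merge base.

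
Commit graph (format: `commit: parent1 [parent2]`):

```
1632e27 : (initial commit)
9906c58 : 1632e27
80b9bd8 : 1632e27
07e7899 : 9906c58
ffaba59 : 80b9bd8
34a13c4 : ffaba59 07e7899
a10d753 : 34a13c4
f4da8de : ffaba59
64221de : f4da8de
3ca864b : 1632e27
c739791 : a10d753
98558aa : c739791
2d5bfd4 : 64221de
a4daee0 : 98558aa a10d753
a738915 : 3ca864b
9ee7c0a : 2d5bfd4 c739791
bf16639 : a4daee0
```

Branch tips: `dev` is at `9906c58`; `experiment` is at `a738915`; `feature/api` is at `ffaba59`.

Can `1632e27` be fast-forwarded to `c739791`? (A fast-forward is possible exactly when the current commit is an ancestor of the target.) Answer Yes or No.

A fast-forward from 1632e27 to c739791 is possible iff 1632e27 is an ancestor of c739791.
Ancestors of c739791: {07e7899, 1632e27, 34a13c4, 80b9bd8, 9906c58, a10d753, c739791, ffaba59}.
1632e27 is among them, so fast-forward is possible.

Yes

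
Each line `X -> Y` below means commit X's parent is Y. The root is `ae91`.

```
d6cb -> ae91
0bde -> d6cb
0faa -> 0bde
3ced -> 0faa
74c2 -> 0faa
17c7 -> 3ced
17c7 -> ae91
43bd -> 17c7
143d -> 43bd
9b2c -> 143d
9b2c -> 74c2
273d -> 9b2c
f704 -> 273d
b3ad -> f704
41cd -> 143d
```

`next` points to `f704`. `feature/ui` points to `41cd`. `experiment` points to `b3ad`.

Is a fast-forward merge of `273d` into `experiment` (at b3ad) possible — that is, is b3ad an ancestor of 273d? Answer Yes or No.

A fast-forward from b3ad to 273d is possible iff b3ad is an ancestor of 273d.
Ancestors of 273d: {0bde, 0faa, 143d, 17c7, 273d, 3ced, 43bd, 74c2, 9b2c, ae91, d6cb}.
b3ad is not among them, so fast-forward is not possible.

No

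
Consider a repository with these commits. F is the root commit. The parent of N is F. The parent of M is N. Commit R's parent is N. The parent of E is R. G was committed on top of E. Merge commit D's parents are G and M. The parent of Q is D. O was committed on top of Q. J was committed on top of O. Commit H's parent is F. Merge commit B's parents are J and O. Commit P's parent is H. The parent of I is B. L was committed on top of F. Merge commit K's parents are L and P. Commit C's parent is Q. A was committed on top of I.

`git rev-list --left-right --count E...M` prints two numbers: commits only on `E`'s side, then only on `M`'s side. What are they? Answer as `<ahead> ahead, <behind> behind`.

Reachable from E: {E, F, N, R}.
Reachable from M: {F, M, N}.
Only in E's history (ahead): {E, R} — 2.
Only in M's history (behind): {M} — 1.

2 ahead, 1 behind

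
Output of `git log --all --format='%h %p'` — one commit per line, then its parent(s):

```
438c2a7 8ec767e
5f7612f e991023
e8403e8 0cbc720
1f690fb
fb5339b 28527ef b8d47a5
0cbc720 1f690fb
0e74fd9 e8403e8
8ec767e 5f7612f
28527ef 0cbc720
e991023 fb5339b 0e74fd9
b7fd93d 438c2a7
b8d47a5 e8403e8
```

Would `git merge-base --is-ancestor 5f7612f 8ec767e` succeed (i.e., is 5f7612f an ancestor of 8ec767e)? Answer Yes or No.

Yes

Ancestors of 8ec767e (commits reachable by following parents): {0cbc720, 0e74fd9, 1f690fb, 28527ef, 5f7612f, 8ec767e, b8d47a5, e8403e8, e991023, fb5339b}.
5f7612f is in that set, so it is an ancestor of 8ec767e.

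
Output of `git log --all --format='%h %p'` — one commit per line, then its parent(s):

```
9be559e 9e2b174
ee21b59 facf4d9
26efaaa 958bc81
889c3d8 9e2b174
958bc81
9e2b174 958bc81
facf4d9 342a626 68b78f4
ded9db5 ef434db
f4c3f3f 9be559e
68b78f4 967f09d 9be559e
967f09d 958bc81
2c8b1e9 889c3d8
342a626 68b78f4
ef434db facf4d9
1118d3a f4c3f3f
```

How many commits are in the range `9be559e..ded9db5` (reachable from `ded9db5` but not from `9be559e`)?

Reachable from ded9db5: {342a626, 68b78f4, 958bc81, 967f09d, 9be559e, 9e2b174, ded9db5, ef434db, facf4d9}.
Reachable from 9be559e: {958bc81, 9be559e, 9e2b174}.
In ded9db5's history but not 9be559e's: {342a626, 68b78f4, 967f09d, ded9db5, ef434db, facf4d9} — 6 commits.

6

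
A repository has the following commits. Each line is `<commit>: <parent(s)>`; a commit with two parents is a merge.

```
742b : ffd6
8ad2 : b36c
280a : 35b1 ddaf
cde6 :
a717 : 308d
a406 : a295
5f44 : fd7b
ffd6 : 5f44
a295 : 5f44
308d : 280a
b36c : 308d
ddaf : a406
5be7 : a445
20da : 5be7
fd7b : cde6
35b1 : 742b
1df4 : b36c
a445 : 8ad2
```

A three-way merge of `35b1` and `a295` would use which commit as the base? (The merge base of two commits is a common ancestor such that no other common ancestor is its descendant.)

Ancestors of 35b1: {35b1, 5f44, 742b, cde6, fd7b, ffd6}.
Ancestors of a295: {5f44, a295, cde6, fd7b}.
Common ancestors: {5f44, cde6, fd7b}.
Among these, 5f44 is not an ancestor of any other common ancestor — it is the merge base.

5f44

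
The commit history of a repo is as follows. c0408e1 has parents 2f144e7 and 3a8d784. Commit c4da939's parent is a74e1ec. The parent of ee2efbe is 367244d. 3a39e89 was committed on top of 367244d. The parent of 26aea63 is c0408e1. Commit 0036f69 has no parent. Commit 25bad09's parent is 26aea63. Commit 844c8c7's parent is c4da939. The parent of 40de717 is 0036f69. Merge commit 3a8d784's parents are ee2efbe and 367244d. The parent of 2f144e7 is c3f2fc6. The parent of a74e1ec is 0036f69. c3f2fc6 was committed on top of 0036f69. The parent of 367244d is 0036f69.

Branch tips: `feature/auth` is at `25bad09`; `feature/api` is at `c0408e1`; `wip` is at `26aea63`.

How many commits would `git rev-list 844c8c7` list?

4

Walking parent pointers from 844c8c7: reachable set = {0036f69, 844c8c7, a74e1ec, c4da939}.
That is 4 commits.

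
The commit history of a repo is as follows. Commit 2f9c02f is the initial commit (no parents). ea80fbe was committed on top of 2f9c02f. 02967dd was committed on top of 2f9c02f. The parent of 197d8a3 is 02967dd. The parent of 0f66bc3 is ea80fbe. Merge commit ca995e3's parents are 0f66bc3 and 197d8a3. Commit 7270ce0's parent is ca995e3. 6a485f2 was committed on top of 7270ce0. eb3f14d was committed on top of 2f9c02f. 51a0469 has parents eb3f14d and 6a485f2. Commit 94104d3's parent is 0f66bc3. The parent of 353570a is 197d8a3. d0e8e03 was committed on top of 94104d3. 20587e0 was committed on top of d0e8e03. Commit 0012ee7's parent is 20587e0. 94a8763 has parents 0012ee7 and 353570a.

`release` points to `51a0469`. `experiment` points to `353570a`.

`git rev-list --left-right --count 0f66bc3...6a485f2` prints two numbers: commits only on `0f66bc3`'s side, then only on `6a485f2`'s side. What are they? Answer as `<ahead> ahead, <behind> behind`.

Reachable from 0f66bc3: {0f66bc3, 2f9c02f, ea80fbe}.
Reachable from 6a485f2: {02967dd, 0f66bc3, 197d8a3, 2f9c02f, 6a485f2, 7270ce0, ca995e3, ea80fbe}.
Only in 0f66bc3's history (ahead): {} — 0.
Only in 6a485f2's history (behind): {02967dd, 197d8a3, 6a485f2, 7270ce0, ca995e3} — 5.

0 ahead, 5 behind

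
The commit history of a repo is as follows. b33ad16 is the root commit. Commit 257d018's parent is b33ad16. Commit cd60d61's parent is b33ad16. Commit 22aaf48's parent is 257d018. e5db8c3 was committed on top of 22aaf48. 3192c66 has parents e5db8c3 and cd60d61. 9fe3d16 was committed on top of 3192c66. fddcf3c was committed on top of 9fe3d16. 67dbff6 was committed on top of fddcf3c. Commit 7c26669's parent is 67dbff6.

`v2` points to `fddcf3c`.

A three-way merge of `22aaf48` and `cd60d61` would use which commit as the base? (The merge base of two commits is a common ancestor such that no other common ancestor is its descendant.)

b33ad16

Ancestors of 22aaf48: {22aaf48, 257d018, b33ad16}.
Ancestors of cd60d61: {b33ad16, cd60d61}.
Common ancestors: {b33ad16}.
The only common ancestor is b33ad16, so it is the merge base.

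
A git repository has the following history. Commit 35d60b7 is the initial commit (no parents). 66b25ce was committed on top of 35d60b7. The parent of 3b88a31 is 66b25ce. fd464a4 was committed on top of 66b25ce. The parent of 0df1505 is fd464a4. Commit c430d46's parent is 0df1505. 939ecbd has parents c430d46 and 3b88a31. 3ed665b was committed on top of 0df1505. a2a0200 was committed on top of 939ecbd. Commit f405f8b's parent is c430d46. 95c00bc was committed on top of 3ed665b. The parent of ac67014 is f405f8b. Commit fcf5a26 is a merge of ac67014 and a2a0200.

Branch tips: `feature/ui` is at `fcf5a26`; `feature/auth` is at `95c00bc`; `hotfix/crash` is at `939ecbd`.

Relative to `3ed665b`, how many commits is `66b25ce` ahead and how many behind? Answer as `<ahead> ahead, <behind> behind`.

Reachable from 66b25ce: {35d60b7, 66b25ce}.
Reachable from 3ed665b: {0df1505, 35d60b7, 3ed665b, 66b25ce, fd464a4}.
Only in 66b25ce's history (ahead): {} — 0.
Only in 3ed665b's history (behind): {0df1505, 3ed665b, fd464a4} — 3.

0 ahead, 3 behind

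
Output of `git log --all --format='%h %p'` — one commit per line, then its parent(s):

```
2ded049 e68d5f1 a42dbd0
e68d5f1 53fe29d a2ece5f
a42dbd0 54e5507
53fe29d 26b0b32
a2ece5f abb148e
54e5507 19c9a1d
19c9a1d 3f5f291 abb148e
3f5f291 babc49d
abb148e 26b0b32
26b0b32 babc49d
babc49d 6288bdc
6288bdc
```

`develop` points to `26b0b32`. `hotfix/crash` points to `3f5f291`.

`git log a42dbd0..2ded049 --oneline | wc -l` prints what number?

Reachable from 2ded049: {19c9a1d, 26b0b32, 2ded049, 3f5f291, 53fe29d, 54e5507, 6288bdc, a2ece5f, a42dbd0, abb148e, babc49d, e68d5f1}.
Reachable from a42dbd0: {19c9a1d, 26b0b32, 3f5f291, 54e5507, 6288bdc, a42dbd0, abb148e, babc49d}.
In 2ded049's history but not a42dbd0's: {2ded049, 53fe29d, a2ece5f, e68d5f1} — 4 commits.

4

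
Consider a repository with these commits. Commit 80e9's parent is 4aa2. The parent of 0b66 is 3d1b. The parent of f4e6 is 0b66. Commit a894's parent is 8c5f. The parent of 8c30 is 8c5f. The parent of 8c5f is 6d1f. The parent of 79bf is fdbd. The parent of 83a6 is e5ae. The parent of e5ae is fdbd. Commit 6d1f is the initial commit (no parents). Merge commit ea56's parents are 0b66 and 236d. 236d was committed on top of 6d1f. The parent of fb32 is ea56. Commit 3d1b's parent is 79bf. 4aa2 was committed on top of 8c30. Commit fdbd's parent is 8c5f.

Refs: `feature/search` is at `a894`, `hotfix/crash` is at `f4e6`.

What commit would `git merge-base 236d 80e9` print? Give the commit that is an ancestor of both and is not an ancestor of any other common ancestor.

Ancestors of 236d: {236d, 6d1f}.
Ancestors of 80e9: {4aa2, 6d1f, 80e9, 8c30, 8c5f}.
Common ancestors: {6d1f}.
The only common ancestor is 6d1f, so it is the merge base.

6d1f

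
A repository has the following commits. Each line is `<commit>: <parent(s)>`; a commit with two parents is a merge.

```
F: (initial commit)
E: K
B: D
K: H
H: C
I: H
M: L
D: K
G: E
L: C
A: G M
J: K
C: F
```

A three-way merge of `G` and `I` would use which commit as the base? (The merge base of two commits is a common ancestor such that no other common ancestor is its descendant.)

H

Ancestors of G: {C, E, F, G, H, K}.
Ancestors of I: {C, F, H, I}.
Common ancestors: {C, F, H}.
Among these, H is not an ancestor of any other common ancestor — it is the merge base.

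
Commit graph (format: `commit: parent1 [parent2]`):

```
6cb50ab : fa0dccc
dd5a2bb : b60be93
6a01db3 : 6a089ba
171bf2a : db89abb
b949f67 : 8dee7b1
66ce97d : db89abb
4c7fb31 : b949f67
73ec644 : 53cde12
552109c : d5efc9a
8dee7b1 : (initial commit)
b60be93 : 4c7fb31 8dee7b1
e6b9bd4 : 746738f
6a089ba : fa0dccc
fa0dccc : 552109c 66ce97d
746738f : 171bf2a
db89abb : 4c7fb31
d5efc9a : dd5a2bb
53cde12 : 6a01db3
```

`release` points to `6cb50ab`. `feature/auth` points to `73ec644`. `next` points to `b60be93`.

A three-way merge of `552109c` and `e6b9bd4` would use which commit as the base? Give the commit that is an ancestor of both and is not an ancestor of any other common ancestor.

4c7fb31

Ancestors of 552109c: {4c7fb31, 552109c, 8dee7b1, b60be93, b949f67, d5efc9a, dd5a2bb}.
Ancestors of e6b9bd4: {171bf2a, 4c7fb31, 746738f, 8dee7b1, b949f67, db89abb, e6b9bd4}.
Common ancestors: {4c7fb31, 8dee7b1, b949f67}.
Among these, 4c7fb31 is not an ancestor of any other common ancestor — it is the merge base.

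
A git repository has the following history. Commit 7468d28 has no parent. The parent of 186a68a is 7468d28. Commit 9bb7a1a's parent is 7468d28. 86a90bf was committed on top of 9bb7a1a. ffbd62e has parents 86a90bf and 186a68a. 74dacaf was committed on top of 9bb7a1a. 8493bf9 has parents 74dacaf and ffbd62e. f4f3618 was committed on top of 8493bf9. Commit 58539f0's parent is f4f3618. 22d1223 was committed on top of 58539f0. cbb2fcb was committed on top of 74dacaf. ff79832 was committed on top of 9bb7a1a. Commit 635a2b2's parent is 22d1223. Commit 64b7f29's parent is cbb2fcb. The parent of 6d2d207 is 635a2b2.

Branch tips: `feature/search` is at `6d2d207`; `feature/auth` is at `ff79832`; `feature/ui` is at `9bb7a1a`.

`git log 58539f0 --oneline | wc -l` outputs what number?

Walking parent pointers from 58539f0: reachable set = {186a68a, 58539f0, 7468d28, 74dacaf, 8493bf9, 86a90bf, 9bb7a1a, f4f3618, ffbd62e}.
That is 9 commits.

9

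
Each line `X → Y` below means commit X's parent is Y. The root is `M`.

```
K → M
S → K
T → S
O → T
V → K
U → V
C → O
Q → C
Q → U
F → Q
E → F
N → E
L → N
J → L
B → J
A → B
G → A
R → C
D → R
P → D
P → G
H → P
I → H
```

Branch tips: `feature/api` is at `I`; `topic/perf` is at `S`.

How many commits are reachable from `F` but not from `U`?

6

Reachable from F: {C, F, K, M, O, Q, S, T, U, V}.
Reachable from U: {K, M, U, V}.
In F's history but not U's: {C, F, O, Q, S, T} — 6 commits.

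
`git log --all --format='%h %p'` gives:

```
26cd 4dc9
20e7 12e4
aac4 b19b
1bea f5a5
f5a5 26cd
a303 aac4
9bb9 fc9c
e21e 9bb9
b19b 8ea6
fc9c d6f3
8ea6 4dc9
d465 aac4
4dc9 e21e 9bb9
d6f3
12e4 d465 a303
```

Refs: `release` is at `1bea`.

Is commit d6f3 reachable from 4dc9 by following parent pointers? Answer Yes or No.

Yes

Ancestors of 4dc9 (commits reachable by following parents): {4dc9, 9bb9, d6f3, e21e, fc9c}.
d6f3 is in that set, so it is an ancestor of 4dc9.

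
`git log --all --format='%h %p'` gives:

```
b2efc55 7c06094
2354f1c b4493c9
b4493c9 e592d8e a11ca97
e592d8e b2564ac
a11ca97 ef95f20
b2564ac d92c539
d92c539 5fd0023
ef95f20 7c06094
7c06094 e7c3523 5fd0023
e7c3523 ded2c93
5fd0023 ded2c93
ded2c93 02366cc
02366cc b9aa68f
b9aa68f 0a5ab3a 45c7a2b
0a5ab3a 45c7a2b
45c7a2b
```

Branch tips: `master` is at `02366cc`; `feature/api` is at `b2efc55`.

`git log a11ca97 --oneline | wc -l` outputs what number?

Walking parent pointers from a11ca97: reachable set = {02366cc, 0a5ab3a, 45c7a2b, 5fd0023, 7c06094, a11ca97, b9aa68f, ded2c93, e7c3523, ef95f20}.
That is 10 commits.

10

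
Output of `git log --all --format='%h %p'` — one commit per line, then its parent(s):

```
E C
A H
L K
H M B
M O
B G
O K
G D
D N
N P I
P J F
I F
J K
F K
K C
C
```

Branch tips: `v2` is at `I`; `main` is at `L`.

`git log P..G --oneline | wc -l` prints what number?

Reachable from G: {C, D, F, G, I, J, K, N, P}.
Reachable from P: {C, F, J, K, P}.
In G's history but not P's: {D, G, I, N} — 4 commits.

4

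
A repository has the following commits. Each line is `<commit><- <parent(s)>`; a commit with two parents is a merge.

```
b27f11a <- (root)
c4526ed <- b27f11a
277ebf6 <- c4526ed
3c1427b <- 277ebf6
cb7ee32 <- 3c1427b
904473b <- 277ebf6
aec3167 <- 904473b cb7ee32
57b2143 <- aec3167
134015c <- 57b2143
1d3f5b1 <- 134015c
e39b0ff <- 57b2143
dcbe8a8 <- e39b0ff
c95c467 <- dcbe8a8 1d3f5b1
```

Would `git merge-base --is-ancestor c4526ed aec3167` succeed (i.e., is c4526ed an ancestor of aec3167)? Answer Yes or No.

Yes

Ancestors of aec3167 (commits reachable by following parents): {277ebf6, 3c1427b, 904473b, aec3167, b27f11a, c4526ed, cb7ee32}.
c4526ed is in that set, so it is an ancestor of aec3167.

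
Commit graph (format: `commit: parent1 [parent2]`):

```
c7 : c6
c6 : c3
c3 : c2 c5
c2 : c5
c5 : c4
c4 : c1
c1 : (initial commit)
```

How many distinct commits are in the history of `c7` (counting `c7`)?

7

Walking parent pointers from c7: reachable set = {c1, c2, c3, c4, c5, c6, c7}.
That is 7 commits.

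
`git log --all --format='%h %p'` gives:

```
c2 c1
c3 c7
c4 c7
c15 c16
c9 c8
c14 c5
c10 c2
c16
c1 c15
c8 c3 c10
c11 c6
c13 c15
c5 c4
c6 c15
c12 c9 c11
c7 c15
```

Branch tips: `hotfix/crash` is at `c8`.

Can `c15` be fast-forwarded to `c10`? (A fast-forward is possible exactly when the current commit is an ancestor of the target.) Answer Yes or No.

A fast-forward from c15 to c10 is possible iff c15 is an ancestor of c10.
Ancestors of c10: {c1, c10, c15, c16, c2}.
c15 is among them, so fast-forward is possible.

Yes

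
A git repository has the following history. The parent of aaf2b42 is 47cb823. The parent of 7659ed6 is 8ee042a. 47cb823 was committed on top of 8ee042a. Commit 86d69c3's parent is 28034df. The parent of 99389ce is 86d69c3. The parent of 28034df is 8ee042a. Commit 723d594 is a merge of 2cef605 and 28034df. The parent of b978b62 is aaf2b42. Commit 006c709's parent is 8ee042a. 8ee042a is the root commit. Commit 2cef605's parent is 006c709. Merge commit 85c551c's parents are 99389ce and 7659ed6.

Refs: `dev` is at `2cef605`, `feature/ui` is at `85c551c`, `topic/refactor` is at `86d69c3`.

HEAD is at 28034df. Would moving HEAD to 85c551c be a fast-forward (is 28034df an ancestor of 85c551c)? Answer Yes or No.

A fast-forward from 28034df to 85c551c is possible iff 28034df is an ancestor of 85c551c.
Ancestors of 85c551c: {28034df, 7659ed6, 85c551c, 86d69c3, 8ee042a, 99389ce}.
28034df is among them, so fast-forward is possible.

Yes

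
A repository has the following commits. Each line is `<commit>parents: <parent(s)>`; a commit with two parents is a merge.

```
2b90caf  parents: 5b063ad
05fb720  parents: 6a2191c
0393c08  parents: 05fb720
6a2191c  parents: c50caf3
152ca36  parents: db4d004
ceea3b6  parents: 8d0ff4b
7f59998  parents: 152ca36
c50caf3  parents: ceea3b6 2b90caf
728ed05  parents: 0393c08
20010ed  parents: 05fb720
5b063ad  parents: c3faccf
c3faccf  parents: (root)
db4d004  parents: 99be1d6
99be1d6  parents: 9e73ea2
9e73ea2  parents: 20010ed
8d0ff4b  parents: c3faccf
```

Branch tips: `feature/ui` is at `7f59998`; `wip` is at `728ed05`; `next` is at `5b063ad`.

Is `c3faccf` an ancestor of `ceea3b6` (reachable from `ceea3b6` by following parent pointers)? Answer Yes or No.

Yes

Ancestors of ceea3b6 (commits reachable by following parents): {8d0ff4b, c3faccf, ceea3b6}.
c3faccf is in that set, so it is an ancestor of ceea3b6.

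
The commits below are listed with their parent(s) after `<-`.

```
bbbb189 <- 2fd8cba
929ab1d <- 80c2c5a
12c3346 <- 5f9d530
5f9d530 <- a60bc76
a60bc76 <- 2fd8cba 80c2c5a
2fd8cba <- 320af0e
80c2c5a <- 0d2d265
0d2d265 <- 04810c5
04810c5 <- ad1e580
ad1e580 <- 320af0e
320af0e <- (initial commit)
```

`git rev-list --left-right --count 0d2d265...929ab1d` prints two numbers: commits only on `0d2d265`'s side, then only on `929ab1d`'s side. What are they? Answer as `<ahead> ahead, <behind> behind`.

0 ahead, 2 behind

Reachable from 0d2d265: {04810c5, 0d2d265, 320af0e, ad1e580}.
Reachable from 929ab1d: {04810c5, 0d2d265, 320af0e, 80c2c5a, 929ab1d, ad1e580}.
Only in 0d2d265's history (ahead): {} — 0.
Only in 929ab1d's history (behind): {80c2c5a, 929ab1d} — 2.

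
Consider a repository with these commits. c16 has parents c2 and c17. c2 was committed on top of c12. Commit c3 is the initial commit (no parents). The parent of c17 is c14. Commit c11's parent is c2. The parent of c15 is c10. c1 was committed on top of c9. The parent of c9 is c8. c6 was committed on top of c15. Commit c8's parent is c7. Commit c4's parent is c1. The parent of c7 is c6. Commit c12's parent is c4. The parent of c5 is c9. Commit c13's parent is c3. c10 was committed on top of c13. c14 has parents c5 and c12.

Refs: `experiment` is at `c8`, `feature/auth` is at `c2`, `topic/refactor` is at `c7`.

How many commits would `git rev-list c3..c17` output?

13

Reachable from c17: {c1, c10, c12, c13, c14, c15, c17, c3, c4, c5, c6, c7, c8, c9}.
Reachable from c3: {c3}.
In c17's history but not c3's: {c1, c10, c12, c13, c14, c15, c17, c4, c5, c6, c7, c8, c9} — 13 commits.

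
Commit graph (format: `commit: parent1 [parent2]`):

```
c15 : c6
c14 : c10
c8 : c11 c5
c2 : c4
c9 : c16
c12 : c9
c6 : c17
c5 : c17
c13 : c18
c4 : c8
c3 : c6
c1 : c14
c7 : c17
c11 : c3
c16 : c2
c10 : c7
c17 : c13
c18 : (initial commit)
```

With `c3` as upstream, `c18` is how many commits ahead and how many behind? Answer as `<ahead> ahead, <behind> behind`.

Reachable from c18: {c18}.
Reachable from c3: {c13, c17, c18, c3, c6}.
Only in c18's history (ahead): {} — 0.
Only in c3's history (behind): {c13, c17, c3, c6} — 4.

0 ahead, 4 behind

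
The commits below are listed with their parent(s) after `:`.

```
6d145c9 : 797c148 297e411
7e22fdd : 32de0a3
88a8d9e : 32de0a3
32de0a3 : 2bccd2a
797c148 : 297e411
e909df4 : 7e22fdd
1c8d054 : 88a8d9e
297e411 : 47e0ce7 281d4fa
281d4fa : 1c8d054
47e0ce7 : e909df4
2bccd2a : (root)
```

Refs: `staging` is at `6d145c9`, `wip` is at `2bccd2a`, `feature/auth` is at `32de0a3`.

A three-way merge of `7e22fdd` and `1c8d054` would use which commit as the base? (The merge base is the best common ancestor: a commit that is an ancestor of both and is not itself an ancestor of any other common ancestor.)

Ancestors of 7e22fdd: {2bccd2a, 32de0a3, 7e22fdd}.
Ancestors of 1c8d054: {1c8d054, 2bccd2a, 32de0a3, 88a8d9e}.
Common ancestors: {2bccd2a, 32de0a3}.
Among these, 32de0a3 is not an ancestor of any other common ancestor — it is the merge base.

32de0a3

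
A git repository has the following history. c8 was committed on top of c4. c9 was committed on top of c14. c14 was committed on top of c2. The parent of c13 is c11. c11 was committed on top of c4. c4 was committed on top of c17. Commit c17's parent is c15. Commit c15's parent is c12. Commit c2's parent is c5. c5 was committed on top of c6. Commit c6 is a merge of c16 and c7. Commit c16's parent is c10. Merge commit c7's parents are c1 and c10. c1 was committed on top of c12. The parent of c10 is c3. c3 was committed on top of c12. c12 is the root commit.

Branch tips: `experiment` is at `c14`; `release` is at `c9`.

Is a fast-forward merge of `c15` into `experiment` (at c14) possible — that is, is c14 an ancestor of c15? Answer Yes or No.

No

A fast-forward from c14 to c15 is possible iff c14 is an ancestor of c15.
Ancestors of c15: {c12, c15}.
c14 is not among them, so fast-forward is not possible.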